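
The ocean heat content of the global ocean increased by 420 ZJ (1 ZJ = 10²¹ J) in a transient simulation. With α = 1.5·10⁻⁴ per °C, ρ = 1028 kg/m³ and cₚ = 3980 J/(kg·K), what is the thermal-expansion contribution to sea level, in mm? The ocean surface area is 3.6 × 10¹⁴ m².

Per unit area: Q = 420×10²¹ / (3.6×10¹⁴) ≈ 1.167×10⁹ J/m²
Δh = αQ/(ρcₚ) = 1.5×10⁻⁴ × 1.167×10⁹ / (1028 × 3980) ≈ 0.042784 m

Δh ≈ 42.8 mm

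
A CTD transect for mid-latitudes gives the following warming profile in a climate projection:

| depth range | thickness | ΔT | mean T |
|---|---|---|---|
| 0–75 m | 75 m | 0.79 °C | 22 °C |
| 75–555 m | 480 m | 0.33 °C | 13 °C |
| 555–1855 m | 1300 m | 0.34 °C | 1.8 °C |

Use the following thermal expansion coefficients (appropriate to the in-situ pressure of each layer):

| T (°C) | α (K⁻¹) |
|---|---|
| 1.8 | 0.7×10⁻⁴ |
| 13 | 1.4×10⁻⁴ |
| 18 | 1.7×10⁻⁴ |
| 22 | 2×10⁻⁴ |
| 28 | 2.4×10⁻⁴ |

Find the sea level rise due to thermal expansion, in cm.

Layer 1 at 22 °C → α = 2×10⁻⁴ K⁻¹
Layer 2 at 13 °C → α = 1.4×10⁻⁴ K⁻¹
Layer 3 at 1.8 °C → α = 0.7×10⁻⁴ K⁻¹
0.79 × 2×10⁻⁴ × 75 = 0.01185 m
Layer 2: 1.4×10⁻⁴ × 480 × 0.33 = 0.022176 m
555–1855 m: 1300 × 0.34 × 0.7×10⁻⁴ = 0.03094 m
Δh = 0.01185 + 0.022176 + 0.03094 = 0.064966 m ≈ 6.50 cm

6.50 cm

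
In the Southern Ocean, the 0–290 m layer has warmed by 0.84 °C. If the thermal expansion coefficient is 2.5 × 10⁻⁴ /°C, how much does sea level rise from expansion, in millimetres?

60.9 mm

Δh = αΔT·H = 2.5×10⁻⁴ × 0.84 × 290 = 0.06090 m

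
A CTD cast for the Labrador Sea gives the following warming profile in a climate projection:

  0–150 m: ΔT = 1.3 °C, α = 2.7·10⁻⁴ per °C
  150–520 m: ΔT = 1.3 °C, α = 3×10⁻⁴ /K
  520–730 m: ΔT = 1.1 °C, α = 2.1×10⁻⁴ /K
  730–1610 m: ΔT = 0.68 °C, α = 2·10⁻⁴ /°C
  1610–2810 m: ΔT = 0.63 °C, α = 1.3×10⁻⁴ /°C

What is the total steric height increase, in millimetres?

2.7×10⁻⁴ × 1.3 × 150 = 0.05265 m
Layer 2: 1.3 × 3×10⁻⁴ × 370 = 0.14430 m
520–730 m: 2.1×10⁻⁴ × 210 × 1.1 = 0.04851 m
2×10⁻⁴ × 0.68 × 880 = 0.11968 m
1200 × 1.3×10⁻⁴ × 0.63 = 0.09828 m
Δh = 0.05265 + 0.14430 + 0.04851 + 0.11968 + 0.09828 = 0.46342 m

463 mm of thermosteric rise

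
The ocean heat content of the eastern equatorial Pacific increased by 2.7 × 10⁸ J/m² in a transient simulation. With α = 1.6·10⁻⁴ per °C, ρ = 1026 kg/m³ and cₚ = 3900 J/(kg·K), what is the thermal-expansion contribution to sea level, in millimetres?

Δh ≈ 10.8 mm

Δh = αQ/(ρcₚ) = 1.6×10⁻⁴ × 2.7×10⁸ / (1026 × 3900) ≈ 0.010796 m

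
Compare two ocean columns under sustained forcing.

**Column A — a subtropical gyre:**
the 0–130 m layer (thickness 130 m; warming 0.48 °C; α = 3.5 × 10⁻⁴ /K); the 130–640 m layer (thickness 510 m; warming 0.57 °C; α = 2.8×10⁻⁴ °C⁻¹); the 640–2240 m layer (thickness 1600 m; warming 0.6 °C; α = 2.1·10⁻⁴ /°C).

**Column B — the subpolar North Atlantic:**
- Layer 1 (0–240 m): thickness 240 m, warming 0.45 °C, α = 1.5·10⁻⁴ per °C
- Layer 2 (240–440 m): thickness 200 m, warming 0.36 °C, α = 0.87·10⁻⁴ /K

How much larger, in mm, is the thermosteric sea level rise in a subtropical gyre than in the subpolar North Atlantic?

A 0–130 m: 130 × 3.5×10⁻⁴ × 0.48 = 0.02184 m
A 130–640 m: 510 × 0.57 × 2.8×10⁻⁴ = 0.081396 m
A 2.1×10⁻⁴ × 1600 × 0.6 = 0.20160 m
A total: 0.304836 m
B 0–240 m: 0.45 × 240 × 1.5×10⁻⁴ = 0.01620 m
B Layer 2: 0.36 × 200 × 0.87×10⁻⁴ = 0.006264 m
B total: 0.022464 m
Difference: 0.304836 − 0.022464 = 0.282372 m

280 mm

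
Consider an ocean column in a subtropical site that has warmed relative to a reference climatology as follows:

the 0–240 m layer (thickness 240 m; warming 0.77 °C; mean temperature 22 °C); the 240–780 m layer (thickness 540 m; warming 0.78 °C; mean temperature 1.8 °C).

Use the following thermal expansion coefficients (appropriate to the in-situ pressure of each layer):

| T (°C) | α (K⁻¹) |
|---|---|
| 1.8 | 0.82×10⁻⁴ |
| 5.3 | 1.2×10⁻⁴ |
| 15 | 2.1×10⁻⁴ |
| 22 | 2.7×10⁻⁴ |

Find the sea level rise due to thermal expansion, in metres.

0.084 m

Layer 1 at 22 °C → α = 2.7×10⁻⁴ K⁻¹
Layer 2 at 1.8 °C → α = 0.82×10⁻⁴ K⁻¹
0–240 m: 2.7×10⁻⁴ × 0.77 × 240 = 0.049896 m
Layer 2: 0.82×10⁻⁴ × 0.78 × 540 = 0.0345384 m
Δh = 0.049896 + 0.0345384 = 0.0844344 m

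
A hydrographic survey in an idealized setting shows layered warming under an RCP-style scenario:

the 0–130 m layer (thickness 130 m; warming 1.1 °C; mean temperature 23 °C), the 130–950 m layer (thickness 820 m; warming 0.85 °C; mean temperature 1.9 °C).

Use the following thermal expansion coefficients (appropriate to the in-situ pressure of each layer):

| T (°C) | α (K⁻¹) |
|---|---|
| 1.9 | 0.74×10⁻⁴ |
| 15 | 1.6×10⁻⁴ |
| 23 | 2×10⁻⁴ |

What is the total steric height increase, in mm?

about 80.2 mm

Layer 1 at 23 °C → α = 2×10⁻⁴ K⁻¹
Layer 2 at 1.9 °C → α = 0.74×10⁻⁴ K⁻¹
2×10⁻⁴ × 130 × 1.1 = 0.02860 m
130–950 m: 0.74×10⁻⁴ × 820 × 0.85 = 0.051578 m
Δh = 0.02860 + 0.051578 = 0.080178 m ≈ 80.2 mm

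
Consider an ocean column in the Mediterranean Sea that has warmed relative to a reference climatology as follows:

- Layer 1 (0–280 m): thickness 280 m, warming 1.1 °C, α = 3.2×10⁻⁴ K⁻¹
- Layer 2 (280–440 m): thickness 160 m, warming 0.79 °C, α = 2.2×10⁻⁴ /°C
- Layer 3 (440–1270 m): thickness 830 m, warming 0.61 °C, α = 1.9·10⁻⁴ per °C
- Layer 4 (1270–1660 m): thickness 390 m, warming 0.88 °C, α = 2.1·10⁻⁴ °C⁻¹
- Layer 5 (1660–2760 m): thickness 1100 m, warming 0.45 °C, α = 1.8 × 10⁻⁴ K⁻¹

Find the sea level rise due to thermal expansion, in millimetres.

Δh = 384 mm

3.2×10⁻⁴ × 1.1 × 280 = 0.09856 m
280–440 m: 2.2×10⁻⁴ × 160 × 0.79 = 0.027808 m
830 × 1.9×10⁻⁴ × 0.61 = 0.096197 m
0.88 × 390 × 2.1×10⁻⁴ = 0.072072 m
1660–2760 m: 0.45 × 1100 × 1.8×10⁻⁴ = 0.08910 m
Δh = 0.09856 + 0.027808 + 0.096197 + 0.072072 + 0.08910 = 0.383737 m ≈ 384 mm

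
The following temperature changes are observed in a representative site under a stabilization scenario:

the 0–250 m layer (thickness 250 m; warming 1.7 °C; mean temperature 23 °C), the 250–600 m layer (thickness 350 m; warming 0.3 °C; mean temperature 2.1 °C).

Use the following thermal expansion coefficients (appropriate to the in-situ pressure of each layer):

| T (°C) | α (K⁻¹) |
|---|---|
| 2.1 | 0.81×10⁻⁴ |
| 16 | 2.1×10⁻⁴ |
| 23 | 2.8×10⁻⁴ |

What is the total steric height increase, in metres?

0.13 m

Layer 1 at 23 °C → α = 2.8×10⁻⁴ K⁻¹
Layer 2 at 2.1 °C → α = 0.81×10⁻⁴ K⁻¹
2.8×10⁻⁴ × 250 × 1.7 = 0.11900 m
Layer 2: 0.3 × 0.81×10⁻⁴ × 350 = 0.008505 m
Δh = 0.11900 + 0.008505 = 0.127505 m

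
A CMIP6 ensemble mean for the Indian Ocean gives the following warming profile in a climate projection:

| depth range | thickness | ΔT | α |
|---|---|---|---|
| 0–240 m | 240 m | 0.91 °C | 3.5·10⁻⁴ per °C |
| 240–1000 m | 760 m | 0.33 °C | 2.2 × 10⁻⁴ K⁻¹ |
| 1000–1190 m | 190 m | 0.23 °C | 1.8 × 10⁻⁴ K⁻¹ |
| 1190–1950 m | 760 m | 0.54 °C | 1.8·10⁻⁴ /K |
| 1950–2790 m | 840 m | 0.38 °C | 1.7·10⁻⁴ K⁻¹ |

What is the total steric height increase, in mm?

Δh = 270 mm

0.91 × 240 × 3.5×10⁻⁴ = 0.07644 m
Layer 2: 0.33 × 2.2×10⁻⁴ × 760 = 0.055176 m
1000–1190 m: 0.23 × 190 × 1.8×10⁻⁴ = 0.007866 m
0.54 × 760 × 1.8×10⁻⁴ = 0.073872 m
1950–2790 m: 0.38 × 1.7×10⁻⁴ × 840 = 0.054264 m
Δh = 0.07644 + 0.055176 + 0.007866 + 0.073872 + 0.054264 = 0.267618 m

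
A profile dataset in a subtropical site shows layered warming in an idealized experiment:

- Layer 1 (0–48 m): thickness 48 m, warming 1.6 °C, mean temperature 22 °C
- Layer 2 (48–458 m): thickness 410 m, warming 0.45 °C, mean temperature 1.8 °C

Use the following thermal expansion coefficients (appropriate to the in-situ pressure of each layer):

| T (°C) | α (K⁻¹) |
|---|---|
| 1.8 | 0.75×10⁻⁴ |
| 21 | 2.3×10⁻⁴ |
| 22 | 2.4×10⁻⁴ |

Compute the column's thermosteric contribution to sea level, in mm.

about 32 mm

Layer 1 at 22 °C → α = 2.4×10⁻⁴ K⁻¹
Layer 2 at 1.8 °C → α = 0.75×10⁻⁴ K⁻¹
2.4×10⁻⁴ × 48 × 1.6 = 0.018432 m
Layer 2: 0.75×10⁻⁴ × 0.45 × 410 = 0.0138375 m
Δh = 0.018432 + 0.0138375 = 0.0322695 m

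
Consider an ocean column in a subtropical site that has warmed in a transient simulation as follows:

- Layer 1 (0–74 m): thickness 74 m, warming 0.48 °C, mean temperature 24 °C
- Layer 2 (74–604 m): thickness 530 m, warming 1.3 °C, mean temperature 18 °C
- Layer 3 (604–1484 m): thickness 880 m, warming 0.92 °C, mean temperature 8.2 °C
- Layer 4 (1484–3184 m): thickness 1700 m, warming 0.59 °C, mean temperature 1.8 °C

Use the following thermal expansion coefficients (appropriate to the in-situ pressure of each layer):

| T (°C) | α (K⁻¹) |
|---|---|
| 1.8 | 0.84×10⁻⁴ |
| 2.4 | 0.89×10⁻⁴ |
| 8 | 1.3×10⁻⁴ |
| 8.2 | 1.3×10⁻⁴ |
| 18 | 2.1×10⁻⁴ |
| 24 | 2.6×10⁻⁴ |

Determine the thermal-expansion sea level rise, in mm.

Δh ≈ 343 mm

Layer 1 at 24 °C → α = 2.6×10⁻⁴ K⁻¹
Layer 2 at 18 °C → α = 2.1×10⁻⁴ K⁻¹
Layer 3 at 8.2 °C → α = 1.3×10⁻⁴ K⁻¹
Layer 4 at 1.8 °C → α = 0.84×10⁻⁴ K⁻¹
74 × 2.6×10⁻⁴ × 0.48 = 0.0092352 m
74–604 m: 1.3 × 530 × 2.1×10⁻⁴ = 0.14469 m
604–1484 m: 0.92 × 1.3×10⁻⁴ × 880 = 0.105248 m
1484–3184 m: 0.84×10⁻⁴ × 1700 × 0.59 = 0.084252 m
Δh = 0.0092352 + 0.14469 + 0.105248 + 0.084252 = 0.3434252 m ≈ 343 mm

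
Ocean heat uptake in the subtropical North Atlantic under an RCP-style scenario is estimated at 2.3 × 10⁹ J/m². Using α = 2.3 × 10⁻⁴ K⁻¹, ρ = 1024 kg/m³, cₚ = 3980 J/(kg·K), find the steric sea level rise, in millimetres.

Δh = 130 mm

Δh = αQ/(ρcₚ) = 2.3×10⁻⁴ × 2.3×10⁹ / (1024 × 3980) ≈ 0.12980 m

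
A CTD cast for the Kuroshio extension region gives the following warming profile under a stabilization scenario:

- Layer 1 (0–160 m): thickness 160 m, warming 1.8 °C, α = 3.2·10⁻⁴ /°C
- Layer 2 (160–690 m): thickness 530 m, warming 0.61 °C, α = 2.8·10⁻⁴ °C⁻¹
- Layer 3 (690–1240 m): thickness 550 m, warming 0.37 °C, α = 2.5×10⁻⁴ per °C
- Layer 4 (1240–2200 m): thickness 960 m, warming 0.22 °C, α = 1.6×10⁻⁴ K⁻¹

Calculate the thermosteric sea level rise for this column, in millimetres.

270 mm

160 × 3.2×10⁻⁴ × 1.8 = 0.09216 m
160–690 m: 530 × 0.61 × 2.8×10⁻⁴ = 0.090524 m
690–1240 m: 0.37 × 2.5×10⁻⁴ × 550 = 0.050875 m
1240–2200 m: 1.6×10⁻⁴ × 0.22 × 960 = 0.033792 m
Δh = 0.09216 + 0.090524 + 0.050875 + 0.033792 = 0.267351 m ≈ 270 mm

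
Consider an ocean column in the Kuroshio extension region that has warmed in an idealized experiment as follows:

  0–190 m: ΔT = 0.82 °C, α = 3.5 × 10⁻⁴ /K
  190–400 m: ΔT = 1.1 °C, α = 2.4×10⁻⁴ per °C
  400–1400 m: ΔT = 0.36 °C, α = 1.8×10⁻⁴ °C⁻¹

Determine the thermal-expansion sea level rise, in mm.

Layer 1: 0.82 × 190 × 3.5×10⁻⁴ = 0.05453 m
Layer 2: 2.4×10⁻⁴ × 1.1 × 210 = 0.05544 m
400–1400 m: 0.36 × 1.8×10⁻⁴ × 1000 = 0.06480 m
Δh = 0.05453 + 0.05544 + 0.06480 = 0.17477 m

175 mm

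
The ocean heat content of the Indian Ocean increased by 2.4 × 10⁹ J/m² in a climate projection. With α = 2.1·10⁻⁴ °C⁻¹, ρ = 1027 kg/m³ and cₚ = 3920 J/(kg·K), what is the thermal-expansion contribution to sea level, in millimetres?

Δh = αQ/(ρcₚ) = 2.1×10⁻⁴ × 2.4×10⁹ / (1027 × 3920) ≈ 0.12519 m

about 125 mm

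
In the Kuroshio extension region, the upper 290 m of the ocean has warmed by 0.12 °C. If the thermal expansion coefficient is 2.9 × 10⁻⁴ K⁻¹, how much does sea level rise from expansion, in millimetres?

Δh = 10 mm

Δh = αΔT·H = 2.9×10⁻⁴ × 0.12 × 290 = 0.010092 m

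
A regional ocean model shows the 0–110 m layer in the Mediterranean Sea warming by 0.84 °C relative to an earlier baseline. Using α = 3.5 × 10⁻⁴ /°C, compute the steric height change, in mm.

32.3 mm

Δh = αΔT·H = 3.5×10⁻⁴ × 0.84 × 110 = 0.03234 m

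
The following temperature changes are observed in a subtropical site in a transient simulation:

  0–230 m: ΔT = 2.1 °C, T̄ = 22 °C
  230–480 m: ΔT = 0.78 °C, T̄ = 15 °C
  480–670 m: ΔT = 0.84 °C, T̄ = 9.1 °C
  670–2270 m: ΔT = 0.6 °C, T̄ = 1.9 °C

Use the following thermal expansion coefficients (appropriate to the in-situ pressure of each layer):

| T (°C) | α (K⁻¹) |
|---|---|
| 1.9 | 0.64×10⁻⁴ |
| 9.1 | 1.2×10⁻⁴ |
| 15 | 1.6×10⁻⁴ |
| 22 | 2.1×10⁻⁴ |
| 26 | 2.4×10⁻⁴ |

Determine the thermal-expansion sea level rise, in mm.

Δh ≈ 213 mm

Layer 1 at 22 °C → α = 2.1×10⁻⁴ K⁻¹
Layer 2 at 15 °C → α = 1.6×10⁻⁴ K⁻¹
Layer 3 at 9.1 °C → α = 1.2×10⁻⁴ K⁻¹
Layer 4 at 1.9 °C → α = 0.64×10⁻⁴ K⁻¹
2.1×10⁻⁴ × 230 × 2.1 = 0.10143 m
0.78 × 250 × 1.6×10⁻⁴ = 0.03120 m
480–670 m: 190 × 0.84 × 1.2×10⁻⁴ = 0.019152 m
670–2270 m: 1600 × 0.64×10⁻⁴ × 0.6 = 0.06144 m
Δh = 0.10143 + 0.03120 + 0.019152 + 0.06144 = 0.213222 m ≈ 213 mm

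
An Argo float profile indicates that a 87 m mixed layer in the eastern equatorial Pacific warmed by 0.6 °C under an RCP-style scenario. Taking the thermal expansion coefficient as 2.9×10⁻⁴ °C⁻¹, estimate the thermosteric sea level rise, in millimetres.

15.1 mm of thermosteric rise

Δh = αΔT·H = 2.9×10⁻⁴ × 0.6 × 87 = 0.015138 m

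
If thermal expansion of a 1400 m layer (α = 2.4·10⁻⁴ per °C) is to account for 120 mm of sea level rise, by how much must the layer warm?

ΔT = Δh/(αH) = 0.12 / (2.4×10⁻⁴ × 1400) ≈ 0.3571 °C

0.36 °C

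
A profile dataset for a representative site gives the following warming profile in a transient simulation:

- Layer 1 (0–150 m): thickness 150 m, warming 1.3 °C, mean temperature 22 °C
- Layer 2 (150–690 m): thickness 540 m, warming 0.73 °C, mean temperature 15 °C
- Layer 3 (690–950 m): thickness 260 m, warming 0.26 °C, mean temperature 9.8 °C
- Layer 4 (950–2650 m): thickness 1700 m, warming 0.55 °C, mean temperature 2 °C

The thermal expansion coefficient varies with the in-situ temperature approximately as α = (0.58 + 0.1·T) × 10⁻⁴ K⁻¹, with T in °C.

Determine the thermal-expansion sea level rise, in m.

Δh = 0.22 m

Layer 1: α = (0.58 + 0.1×22)×10⁻⁴ = 2.78×10⁻⁴ K⁻¹
Layer 2: α = (0.58 + 0.1×15)×10⁻⁴ = 2.08×10⁻⁴ K⁻¹
Layer 3: α = (0.58 + 0.1×9.8)×10⁻⁴ = 1.56×10⁻⁴ K⁻¹
Layer 4: α = (0.58 + 0.1×2)×10⁻⁴ = 0.78×10⁻⁴ K⁻¹
Layer 1: 1.3 × 150 × 2.78×10⁻⁴ = 0.05421 m
150–690 m: 0.73 × 2.08×10⁻⁴ × 540 = 0.0819936 m
Layer 3: 1.56×10⁻⁴ × 0.26 × 260 = 0.0105456 m
950–2650 m: 0.55 × 0.78×10⁻⁴ × 1700 = 0.07293 m
Δh = 0.05421 + 0.0819936 + 0.0105456 + 0.07293 = 0.2196792 m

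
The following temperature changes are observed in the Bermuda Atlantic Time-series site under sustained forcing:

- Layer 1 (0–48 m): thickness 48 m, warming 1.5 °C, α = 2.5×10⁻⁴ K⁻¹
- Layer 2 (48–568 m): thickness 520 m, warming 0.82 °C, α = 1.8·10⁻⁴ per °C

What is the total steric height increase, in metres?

Δh ≈ 0.0948 m

48 × 2.5×10⁻⁴ × 1.5 = 0.01800 m
1.8×10⁻⁴ × 0.82 × 520 = 0.076752 m
Δh = 0.01800 + 0.076752 = 0.094752 m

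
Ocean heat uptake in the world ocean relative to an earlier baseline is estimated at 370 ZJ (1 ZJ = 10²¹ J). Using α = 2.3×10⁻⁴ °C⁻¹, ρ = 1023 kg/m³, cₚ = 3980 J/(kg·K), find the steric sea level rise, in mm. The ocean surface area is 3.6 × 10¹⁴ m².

about 58 mm

Per unit area: Q = 370×10²¹ / (3.6×10¹⁴) ≈ 1.028×10⁹ J/m²
Δh = αQ/(ρcₚ) = 2.3×10⁻⁴ × 1.028×10⁹ / (1023 × 3980) ≈ 0.058071 m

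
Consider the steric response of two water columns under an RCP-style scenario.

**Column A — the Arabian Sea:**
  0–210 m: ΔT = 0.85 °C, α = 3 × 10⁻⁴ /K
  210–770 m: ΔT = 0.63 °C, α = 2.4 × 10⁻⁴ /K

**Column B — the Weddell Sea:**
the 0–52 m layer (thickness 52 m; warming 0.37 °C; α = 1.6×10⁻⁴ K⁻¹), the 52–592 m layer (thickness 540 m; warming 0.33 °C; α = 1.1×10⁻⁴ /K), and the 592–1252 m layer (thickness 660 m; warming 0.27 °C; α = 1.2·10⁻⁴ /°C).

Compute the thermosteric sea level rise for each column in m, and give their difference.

A 3×10⁻⁴ × 210 × 0.85 = 0.05355 m
A Layer 2: 560 × 2.4×10⁻⁴ × 0.63 = 0.084672 m
A total: 0.138222 m
B Layer 1: 1.6×10⁻⁴ × 52 × 0.37 = 0.0030784 m
B Layer 2: 1.1×10⁻⁴ × 540 × 0.33 = 0.019602 m
B Layer 3: 0.27 × 660 × 1.2×10⁻⁴ = 0.021384 m
B total: 0.0440644 m
Difference: 0.138222 − 0.0440644 = 0.0941576 m

Δh_A ≈ 0.14 m, Δh_B ≈ 0.044 m; difference ≈ 0.094 m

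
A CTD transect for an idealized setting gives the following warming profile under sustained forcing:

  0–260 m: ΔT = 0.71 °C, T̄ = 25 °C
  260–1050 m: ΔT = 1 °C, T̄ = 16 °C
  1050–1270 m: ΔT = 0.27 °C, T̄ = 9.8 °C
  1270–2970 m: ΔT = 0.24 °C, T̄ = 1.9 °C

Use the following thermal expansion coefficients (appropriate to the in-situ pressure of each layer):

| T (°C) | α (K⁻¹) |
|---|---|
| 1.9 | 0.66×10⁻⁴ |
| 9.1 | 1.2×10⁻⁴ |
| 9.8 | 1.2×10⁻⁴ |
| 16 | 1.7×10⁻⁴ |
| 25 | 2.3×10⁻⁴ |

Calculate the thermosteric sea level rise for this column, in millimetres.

Δh ≈ 211 mm

Layer 1 at 25 °C → α = 2.3×10⁻⁴ K⁻¹
Layer 2 at 16 °C → α = 1.7×10⁻⁴ K⁻¹
Layer 3 at 9.8 °C → α = 1.2×10⁻⁴ K⁻¹
Layer 4 at 1.9 °C → α = 0.66×10⁻⁴ K⁻¹
Layer 1: 260 × 2.3×10⁻⁴ × 0.71 = 0.042458 m
Layer 2: 1.7×10⁻⁴ × 1 × 790 = 0.13430 m
1.2×10⁻⁴ × 0.27 × 220 = 0.007128 m
1270–2970 m: 0.66×10⁻⁴ × 1700 × 0.24 = 0.026928 m
Δh = 0.042458 + 0.13430 + 0.007128 + 0.026928 = 0.210814 m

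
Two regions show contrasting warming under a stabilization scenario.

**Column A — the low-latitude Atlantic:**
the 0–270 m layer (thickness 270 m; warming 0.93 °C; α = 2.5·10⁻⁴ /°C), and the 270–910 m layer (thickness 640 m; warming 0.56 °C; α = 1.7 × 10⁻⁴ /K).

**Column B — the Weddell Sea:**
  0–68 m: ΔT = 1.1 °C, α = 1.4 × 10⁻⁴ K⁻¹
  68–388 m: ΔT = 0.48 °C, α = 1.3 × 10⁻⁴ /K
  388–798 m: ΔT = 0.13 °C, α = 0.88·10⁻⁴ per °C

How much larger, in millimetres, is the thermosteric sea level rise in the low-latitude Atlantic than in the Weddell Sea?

89 mm larger

A Layer 1: 2.5×10⁻⁴ × 0.93 × 270 = 0.062775 m
A 1.7×10⁻⁴ × 640 × 0.56 = 0.060928 m
A total: 0.123703 m
B Layer 1: 1.1 × 68 × 1.4×10⁻⁴ = 0.010472 m
B 1.3×10⁻⁴ × 0.48 × 320 = 0.019968 m
B 388–798 m: 0.13 × 0.88×10⁻⁴ × 410 = 0.0046904 m
B total: 0.0351304 m
Difference: 0.123703 − 0.0351304 = 0.0885726 m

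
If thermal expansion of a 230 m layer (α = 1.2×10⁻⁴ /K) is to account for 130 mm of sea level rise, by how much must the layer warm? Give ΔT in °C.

4.71 °C

ΔT = Δh/(αH) = 0.13 / (1.2×10⁻⁴ × 230) ≈ 4.710 °C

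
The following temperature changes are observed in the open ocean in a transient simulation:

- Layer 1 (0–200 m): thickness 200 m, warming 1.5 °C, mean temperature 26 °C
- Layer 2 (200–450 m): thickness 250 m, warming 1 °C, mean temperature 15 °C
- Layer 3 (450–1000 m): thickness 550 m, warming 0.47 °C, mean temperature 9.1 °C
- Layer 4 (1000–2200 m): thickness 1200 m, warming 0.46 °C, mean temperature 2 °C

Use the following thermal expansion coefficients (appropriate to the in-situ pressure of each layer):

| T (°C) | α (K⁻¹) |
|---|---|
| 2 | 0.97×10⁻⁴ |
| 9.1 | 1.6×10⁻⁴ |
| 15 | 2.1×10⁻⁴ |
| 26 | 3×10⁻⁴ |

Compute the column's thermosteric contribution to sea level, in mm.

Δh = 240 mm

Layer 1 at 26 °C → α = 3×10⁻⁴ K⁻¹
Layer 2 at 15 °C → α = 2.1×10⁻⁴ K⁻¹
Layer 3 at 9.1 °C → α = 1.6×10⁻⁴ K⁻¹
Layer 4 at 2 °C → α = 0.97×10⁻⁴ K⁻¹
200 × 1.5 × 3×10⁻⁴ = 0.09000 m
200–450 m: 1 × 2.1×10⁻⁴ × 250 = 0.05250 m
450–1000 m: 0.47 × 550 × 1.6×10⁻⁴ = 0.04136 m
Layer 4: 0.97×10⁻⁴ × 0.46 × 1200 = 0.053544 m
Δh = 0.09000 + 0.05250 + 0.04136 + 0.053544 = 0.237404 m ≈ 240 mm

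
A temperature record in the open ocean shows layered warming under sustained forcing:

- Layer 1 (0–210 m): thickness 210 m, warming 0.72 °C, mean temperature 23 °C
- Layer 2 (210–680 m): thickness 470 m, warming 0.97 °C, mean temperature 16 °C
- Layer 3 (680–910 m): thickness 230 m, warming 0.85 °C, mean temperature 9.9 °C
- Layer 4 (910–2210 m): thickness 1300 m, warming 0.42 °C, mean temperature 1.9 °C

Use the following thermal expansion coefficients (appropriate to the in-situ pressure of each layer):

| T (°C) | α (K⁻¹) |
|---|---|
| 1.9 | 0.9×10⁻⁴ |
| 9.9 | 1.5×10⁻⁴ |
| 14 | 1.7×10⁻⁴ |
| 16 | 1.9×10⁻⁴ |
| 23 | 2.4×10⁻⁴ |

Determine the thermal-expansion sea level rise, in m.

about 0.201 m

Layer 1 at 23 °C → α = 2.4×10⁻⁴ K⁻¹
Layer 2 at 16 °C → α = 1.9×10⁻⁴ K⁻¹
Layer 3 at 9.9 °C → α = 1.5×10⁻⁴ K⁻¹
Layer 4 at 1.9 °C → α = 0.9×10⁻⁴ K⁻¹
2.4×10⁻⁴ × 210 × 0.72 = 0.036288 m
470 × 1.9×10⁻⁴ × 0.97 = 0.086621 m
680–910 m: 0.85 × 230 × 1.5×10⁻⁴ = 0.029325 m
910–2210 m: 0.42 × 0.9×10⁻⁴ × 1300 = 0.04914 m
Δh = 0.036288 + 0.086621 + 0.029325 + 0.04914 = 0.201374 m ≈ 0.201 m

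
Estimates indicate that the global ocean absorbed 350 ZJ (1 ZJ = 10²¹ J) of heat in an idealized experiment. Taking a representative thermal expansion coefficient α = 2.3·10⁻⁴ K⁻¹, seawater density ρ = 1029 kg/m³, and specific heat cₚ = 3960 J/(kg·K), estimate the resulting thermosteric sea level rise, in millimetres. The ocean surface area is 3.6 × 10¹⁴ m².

Per unit area: Q = 350×10²¹ / (3.6×10¹⁴) ≈ 9.722×10⁸ J/m²
Δh = αQ/(ρcₚ) = 2.3×10⁻⁴ × 9.722×10⁸ / (1029 × 3960) ≈ 0.054875 m

Δh = 54.9 mm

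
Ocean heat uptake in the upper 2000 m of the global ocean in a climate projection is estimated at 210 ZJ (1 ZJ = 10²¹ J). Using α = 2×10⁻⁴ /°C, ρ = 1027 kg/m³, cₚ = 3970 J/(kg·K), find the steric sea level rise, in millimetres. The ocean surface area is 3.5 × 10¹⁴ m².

about 29.4 mm

Per unit area: Q = 210×10²¹ / (3.5×10¹⁴) = 6×10⁸ J/m²
Δh = αQ/(ρcₚ) = 2×10⁻⁴ × 6×10⁸ / (1027 × 3970) ≈ 0.029432 m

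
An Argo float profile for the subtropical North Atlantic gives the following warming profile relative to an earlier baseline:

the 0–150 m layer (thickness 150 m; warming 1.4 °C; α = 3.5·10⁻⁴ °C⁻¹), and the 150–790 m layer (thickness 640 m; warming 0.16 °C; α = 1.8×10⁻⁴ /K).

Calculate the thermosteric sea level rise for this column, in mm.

Layer 1: 1.4 × 3.5×10⁻⁴ × 150 = 0.07350 m
Layer 2: 640 × 1.8×10⁻⁴ × 0.16 = 0.018432 m
Δh = 0.07350 + 0.018432 = 0.091932 m ≈ 91.9 mm

about 91.9 mm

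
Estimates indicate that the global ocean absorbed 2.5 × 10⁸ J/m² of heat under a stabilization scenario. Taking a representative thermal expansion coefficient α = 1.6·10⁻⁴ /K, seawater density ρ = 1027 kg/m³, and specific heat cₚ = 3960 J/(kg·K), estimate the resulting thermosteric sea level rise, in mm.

Δh = αQ/(ρcₚ) = 1.6×10⁻⁴ × 2.5×10⁸ / (1027 × 3960) ≈ 0.0098355 m

9.84 mm of thermosteric rise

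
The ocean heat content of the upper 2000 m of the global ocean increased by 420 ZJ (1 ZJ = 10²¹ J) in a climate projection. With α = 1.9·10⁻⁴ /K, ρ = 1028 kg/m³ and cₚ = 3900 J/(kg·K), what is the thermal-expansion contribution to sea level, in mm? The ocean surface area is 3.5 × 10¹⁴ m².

Per unit area: Q = 420×10²¹ / (3.5×10¹⁴) = 1.2×10⁹ J/m²
Δh = αQ/(ρcₚ) = 1.9×10⁻⁴ × 1.2×10⁹ / (1028 × 3900) ≈ 0.056869 m

Δh = 57 mm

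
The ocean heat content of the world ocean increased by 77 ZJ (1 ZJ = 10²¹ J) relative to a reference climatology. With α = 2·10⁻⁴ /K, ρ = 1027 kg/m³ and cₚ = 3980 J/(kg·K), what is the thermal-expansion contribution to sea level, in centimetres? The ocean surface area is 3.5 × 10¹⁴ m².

1.1 cm

Per unit area: Q = 77×10²¹ / (3.5×10¹⁴) = 2.2×10⁸ J/m²
Δh = αQ/(ρcₚ) = 2×10⁻⁴ × 2.2×10⁸ / (1027 × 3980) ≈ 0.010765 m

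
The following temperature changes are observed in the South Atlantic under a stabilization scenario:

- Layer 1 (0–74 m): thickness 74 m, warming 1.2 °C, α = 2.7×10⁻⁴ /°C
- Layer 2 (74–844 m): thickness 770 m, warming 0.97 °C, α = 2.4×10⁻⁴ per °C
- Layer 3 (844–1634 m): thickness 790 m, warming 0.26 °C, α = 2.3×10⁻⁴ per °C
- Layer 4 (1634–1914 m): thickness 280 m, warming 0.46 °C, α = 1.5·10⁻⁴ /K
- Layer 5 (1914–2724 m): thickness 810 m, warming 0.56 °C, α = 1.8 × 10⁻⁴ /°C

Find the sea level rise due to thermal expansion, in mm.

351 mm

Layer 1: 1.2 × 2.7×10⁻⁴ × 74 = 0.023976 m
770 × 2.4×10⁻⁴ × 0.97 = 0.179256 m
Layer 3: 2.3×10⁻⁴ × 790 × 0.26 = 0.047242 m
Layer 4: 280 × 1.5×10⁻⁴ × 0.46 = 0.01932 m
1914–2724 m: 0.56 × 810 × 1.8×10⁻⁴ = 0.081648 m
Δh = 0.023976 + 0.179256 + 0.047242 + 0.01932 + 0.081648 = 0.351442 m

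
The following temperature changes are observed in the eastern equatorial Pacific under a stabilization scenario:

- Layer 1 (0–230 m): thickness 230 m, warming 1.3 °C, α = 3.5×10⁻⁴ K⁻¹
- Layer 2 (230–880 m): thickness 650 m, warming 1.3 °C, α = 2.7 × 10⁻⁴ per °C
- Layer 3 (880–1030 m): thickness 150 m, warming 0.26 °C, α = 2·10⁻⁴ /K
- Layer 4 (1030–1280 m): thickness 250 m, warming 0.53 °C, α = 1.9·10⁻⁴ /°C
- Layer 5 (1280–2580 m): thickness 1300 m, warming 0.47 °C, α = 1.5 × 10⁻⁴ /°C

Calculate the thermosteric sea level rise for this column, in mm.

0–230 m: 230 × 1.3 × 3.5×10⁻⁴ = 0.10465 m
1.3 × 650 × 2.7×10⁻⁴ = 0.22815 m
0.26 × 150 × 2×10⁻⁴ = 0.00780 m
0.53 × 1.9×10⁻⁴ × 250 = 0.025175 m
1280–2580 m: 1300 × 0.47 × 1.5×10⁻⁴ = 0.09165 m
Δh = 0.10465 + 0.22815 + 0.00780 + 0.025175 + 0.09165 = 0.457425 m

about 457 mm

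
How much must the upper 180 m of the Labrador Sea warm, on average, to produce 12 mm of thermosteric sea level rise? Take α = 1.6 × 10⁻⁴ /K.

ΔT ≈ 0.417 °C

ΔT = Δh/(αH) = 0.012 / (1.6×10⁻⁴ × 180) ≈ 0.4167 °C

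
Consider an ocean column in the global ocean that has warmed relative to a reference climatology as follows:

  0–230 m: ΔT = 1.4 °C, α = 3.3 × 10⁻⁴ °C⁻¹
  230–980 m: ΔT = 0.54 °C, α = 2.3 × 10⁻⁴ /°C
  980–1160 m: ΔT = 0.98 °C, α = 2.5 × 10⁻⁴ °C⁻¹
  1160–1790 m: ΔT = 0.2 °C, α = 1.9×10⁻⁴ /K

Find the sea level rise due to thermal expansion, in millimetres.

230 × 1.4 × 3.3×10⁻⁴ = 0.10626 m
0.54 × 2.3×10⁻⁴ × 750 = 0.09315 m
0.98 × 2.5×10⁻⁴ × 180 = 0.04410 m
1.9×10⁻⁴ × 630 × 0.2 = 0.02394 m
Δh = 0.10626 + 0.09315 + 0.04410 + 0.02394 = 0.26745 m ≈ 267 mm

about 267 mm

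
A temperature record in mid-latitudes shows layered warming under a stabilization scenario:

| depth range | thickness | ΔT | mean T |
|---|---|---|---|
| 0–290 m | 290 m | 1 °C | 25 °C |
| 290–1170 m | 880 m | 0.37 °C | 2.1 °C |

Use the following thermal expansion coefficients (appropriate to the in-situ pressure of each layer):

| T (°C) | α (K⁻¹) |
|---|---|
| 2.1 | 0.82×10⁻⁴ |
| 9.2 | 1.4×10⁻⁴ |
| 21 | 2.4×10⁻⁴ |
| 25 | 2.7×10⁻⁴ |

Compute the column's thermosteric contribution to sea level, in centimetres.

Layer 1 at 25 °C → α = 2.7×10⁻⁴ K⁻¹
Layer 2 at 2.1 °C → α = 0.82×10⁻⁴ K⁻¹
290 × 1 × 2.7×10⁻⁴ = 0.07830 m
290–1170 m: 0.37 × 0.82×10⁻⁴ × 880 = 0.0266992 m
Δh = 0.07830 + 0.0266992 = 0.1049992 m

10.5 cm of thermosteric rise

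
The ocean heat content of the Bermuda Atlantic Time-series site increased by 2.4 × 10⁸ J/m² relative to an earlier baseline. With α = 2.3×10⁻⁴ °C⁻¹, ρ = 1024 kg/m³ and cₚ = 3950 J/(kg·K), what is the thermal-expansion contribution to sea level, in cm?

Δh = αQ/(ρcₚ) = 2.3×10⁻⁴ × 2.4×10⁸ / (1024 × 3950) ≈ 0.013647 m

Δh = 1.4 cm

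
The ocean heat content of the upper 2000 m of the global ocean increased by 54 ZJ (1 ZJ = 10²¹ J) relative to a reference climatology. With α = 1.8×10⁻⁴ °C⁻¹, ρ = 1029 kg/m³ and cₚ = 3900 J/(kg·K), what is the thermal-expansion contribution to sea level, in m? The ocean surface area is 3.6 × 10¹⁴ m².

Per unit area: Q = 54×10²¹ / (3.6×10¹⁴) = 1.5×10⁸ J/m²
Δh = αQ/(ρcₚ) = 1.8×10⁻⁴ × 1.5×10⁸ / (1029 × 3900) ≈ 0.006728 m

Δh = 0.00673 m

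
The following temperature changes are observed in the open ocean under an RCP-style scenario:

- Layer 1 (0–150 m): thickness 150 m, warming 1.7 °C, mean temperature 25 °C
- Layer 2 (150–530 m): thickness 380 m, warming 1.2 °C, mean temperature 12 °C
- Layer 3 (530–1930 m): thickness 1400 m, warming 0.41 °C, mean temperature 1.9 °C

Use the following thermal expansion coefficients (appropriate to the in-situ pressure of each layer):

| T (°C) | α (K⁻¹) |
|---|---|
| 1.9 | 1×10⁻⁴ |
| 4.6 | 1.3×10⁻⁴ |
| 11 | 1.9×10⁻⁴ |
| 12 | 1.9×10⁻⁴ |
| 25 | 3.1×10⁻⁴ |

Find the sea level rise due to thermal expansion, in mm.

223 mm of thermosteric rise

Layer 1 at 25 °C → α = 3.1×10⁻⁴ K⁻¹
Layer 2 at 12 °C → α = 1.9×10⁻⁴ K⁻¹
Layer 3 at 1.9 °C → α = 1×10⁻⁴ K⁻¹
0–150 m: 3.1×10⁻⁴ × 150 × 1.7 = 0.07905 m
1.2 × 1.9×10⁻⁴ × 380 = 0.08664 m
530–1930 m: 1400 × 0.41 × 1×10⁻⁴ = 0.05740 m
Δh = 0.07905 + 0.08664 + 0.05740 = 0.22309 m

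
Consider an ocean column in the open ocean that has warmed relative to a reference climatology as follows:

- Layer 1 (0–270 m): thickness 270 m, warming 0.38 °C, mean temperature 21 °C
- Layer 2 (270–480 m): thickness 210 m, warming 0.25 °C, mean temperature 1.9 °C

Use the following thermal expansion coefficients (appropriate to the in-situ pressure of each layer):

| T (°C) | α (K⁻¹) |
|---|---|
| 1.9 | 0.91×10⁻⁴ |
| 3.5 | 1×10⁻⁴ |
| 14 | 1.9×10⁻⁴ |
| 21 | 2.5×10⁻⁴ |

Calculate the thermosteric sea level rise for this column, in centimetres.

Layer 1 at 21 °C → α = 2.5×10⁻⁴ K⁻¹
Layer 2 at 1.9 °C → α = 0.91×10⁻⁴ K⁻¹
0–270 m: 2.5×10⁻⁴ × 0.38 × 270 = 0.02565 m
270–480 m: 210 × 0.25 × 0.91×10⁻⁴ = 0.0047775 m
Δh = 0.02565 + 0.0047775 = 0.0304275 m

Δh = 3.0 cm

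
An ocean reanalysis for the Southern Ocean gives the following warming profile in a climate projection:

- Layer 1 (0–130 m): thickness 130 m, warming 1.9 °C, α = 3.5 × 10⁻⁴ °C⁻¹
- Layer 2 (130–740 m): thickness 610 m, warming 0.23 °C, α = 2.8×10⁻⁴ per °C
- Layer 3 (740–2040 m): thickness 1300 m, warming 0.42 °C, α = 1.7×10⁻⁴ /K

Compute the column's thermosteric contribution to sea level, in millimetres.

about 220 mm

0–130 m: 1.9 × 3.5×10⁻⁴ × 130 = 0.08645 m
2.8×10⁻⁴ × 610 × 0.23 = 0.039284 m
740–2040 m: 1.7×10⁻⁴ × 0.42 × 1300 = 0.09282 m
Δh = 0.08645 + 0.039284 + 0.09282 = 0.218554 m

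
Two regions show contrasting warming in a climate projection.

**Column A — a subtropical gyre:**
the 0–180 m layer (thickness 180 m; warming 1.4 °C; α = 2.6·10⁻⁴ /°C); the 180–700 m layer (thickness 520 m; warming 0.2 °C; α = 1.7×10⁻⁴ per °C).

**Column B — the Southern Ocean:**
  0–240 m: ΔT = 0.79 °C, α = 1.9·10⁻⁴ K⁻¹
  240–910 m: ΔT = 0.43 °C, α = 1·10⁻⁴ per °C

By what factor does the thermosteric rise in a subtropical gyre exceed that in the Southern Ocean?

A 0–180 m: 1.4 × 180 × 2.6×10⁻⁴ = 0.06552 m
A 520 × 1.7×10⁻⁴ × 0.2 = 0.01768 m
A total: 0.08320 m
B Layer 1: 1.9×10⁻⁴ × 0.79 × 240 = 0.036024 m
B Layer 2: 0.43 × 1×10⁻⁴ × 670 = 0.02881 m
B total: 0.064834 m
Ratio: 0.08320 / 0.064834 ≈ 1.283

a factor of 1.28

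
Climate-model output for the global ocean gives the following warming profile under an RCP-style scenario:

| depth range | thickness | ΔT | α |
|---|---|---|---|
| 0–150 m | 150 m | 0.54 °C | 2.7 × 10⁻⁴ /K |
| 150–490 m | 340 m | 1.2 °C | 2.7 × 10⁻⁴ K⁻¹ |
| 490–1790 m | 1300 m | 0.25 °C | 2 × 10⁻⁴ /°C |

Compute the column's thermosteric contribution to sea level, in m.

0–150 m: 2.7×10⁻⁴ × 0.54 × 150 = 0.02187 m
150–490 m: 340 × 1.2 × 2.7×10⁻⁴ = 0.11016 m
Layer 3: 2×10⁻⁴ × 1300 × 0.25 = 0.06500 m
Δh = 0.02187 + 0.11016 + 0.06500 = 0.19703 m

0.197 m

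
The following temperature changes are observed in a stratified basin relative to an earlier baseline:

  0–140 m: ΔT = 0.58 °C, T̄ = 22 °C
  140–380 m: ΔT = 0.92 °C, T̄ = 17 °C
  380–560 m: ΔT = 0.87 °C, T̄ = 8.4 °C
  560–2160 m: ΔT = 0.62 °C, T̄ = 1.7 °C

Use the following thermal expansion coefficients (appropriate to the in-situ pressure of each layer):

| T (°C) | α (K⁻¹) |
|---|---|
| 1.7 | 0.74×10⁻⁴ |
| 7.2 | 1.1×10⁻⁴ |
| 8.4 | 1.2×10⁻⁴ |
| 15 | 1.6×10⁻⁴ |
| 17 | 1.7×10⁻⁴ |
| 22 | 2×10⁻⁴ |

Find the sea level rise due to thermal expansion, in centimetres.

Layer 1 at 22 °C → α = 2×10⁻⁴ K⁻¹
Layer 2 at 17 °C → α = 1.7×10⁻⁴ K⁻¹
Layer 3 at 8.4 °C → α = 1.2×10⁻⁴ K⁻¹
Layer 4 at 1.7 °C → α = 0.74×10⁻⁴ K⁻¹
Layer 1: 0.58 × 2×10⁻⁴ × 140 = 0.01624 m
0.92 × 240 × 1.7×10⁻⁴ = 0.037536 m
380–560 m: 180 × 0.87 × 1.2×10⁻⁴ = 0.018792 m
0.74×10⁻⁴ × 0.62 × 1600 = 0.073408 m
Δh = 0.01624 + 0.037536 + 0.018792 + 0.073408 = 0.145976 m

about 14.6 cm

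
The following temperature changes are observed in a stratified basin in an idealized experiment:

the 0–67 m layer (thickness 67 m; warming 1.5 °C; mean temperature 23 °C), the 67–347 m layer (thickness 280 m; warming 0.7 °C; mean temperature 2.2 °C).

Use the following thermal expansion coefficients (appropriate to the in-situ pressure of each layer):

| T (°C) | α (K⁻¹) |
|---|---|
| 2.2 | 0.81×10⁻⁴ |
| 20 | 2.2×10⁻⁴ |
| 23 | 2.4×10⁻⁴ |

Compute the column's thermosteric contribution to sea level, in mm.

Layer 1 at 23 °C → α = 2.4×10⁻⁴ K⁻¹
Layer 2 at 2.2 °C → α = 0.81×10⁻⁴ K⁻¹
67 × 1.5 × 2.4×10⁻⁴ = 0.02412 m
67–347 m: 0.81×10⁻⁴ × 0.7 × 280 = 0.015876 m
Δh = 0.02412 + 0.015876 = 0.039996 m ≈ 40.0 mm

Δh ≈ 40.0 mm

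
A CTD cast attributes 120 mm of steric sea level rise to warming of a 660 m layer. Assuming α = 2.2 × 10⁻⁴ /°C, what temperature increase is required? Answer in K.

ΔT ≈ 0.83 K

ΔT = Δh/(αH) = 0.12 / (2.2×10⁻⁴ × 660) ≈ 0.8264 K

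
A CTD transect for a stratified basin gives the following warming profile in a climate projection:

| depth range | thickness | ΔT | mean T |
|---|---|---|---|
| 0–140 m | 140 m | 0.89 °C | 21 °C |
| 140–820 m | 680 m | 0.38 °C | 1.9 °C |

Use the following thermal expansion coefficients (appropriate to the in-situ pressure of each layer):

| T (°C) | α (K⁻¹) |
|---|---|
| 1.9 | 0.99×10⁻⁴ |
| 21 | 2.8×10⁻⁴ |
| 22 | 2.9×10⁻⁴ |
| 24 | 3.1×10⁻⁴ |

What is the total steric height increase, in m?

Layer 1 at 21 °C → α = 2.8×10⁻⁴ K⁻¹
Layer 2 at 1.9 °C → α = 0.99×10⁻⁴ K⁻¹
140 × 0.89 × 2.8×10⁻⁴ = 0.034888 m
140–820 m: 0.38 × 0.99×10⁻⁴ × 680 = 0.0255816 m
Δh = 0.034888 + 0.0255816 = 0.0604696 m ≈ 0.060 m

Δh ≈ 0.060 m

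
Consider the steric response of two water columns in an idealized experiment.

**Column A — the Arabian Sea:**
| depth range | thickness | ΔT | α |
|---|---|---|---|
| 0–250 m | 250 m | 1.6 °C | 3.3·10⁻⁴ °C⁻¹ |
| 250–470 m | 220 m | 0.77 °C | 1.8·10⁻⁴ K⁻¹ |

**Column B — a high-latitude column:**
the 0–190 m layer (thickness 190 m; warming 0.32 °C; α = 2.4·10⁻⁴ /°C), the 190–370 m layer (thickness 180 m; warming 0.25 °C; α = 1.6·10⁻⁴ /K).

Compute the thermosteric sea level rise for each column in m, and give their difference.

A: 0.16 m; B: 0.022 m; difference 0.14 m

A Layer 1: 1.6 × 250 × 3.3×10⁻⁴ = 0.13200 m
A 1.8×10⁻⁴ × 0.77 × 220 = 0.030492 m
A total: 0.162492 m
B Layer 1: 0.32 × 190 × 2.4×10⁻⁴ = 0.014592 m
B 190–370 m: 0.25 × 1.6×10⁻⁴ × 180 = 0.00720 m
B total: 0.021792 m
Difference: 0.162492 − 0.021792 = 0.14070 m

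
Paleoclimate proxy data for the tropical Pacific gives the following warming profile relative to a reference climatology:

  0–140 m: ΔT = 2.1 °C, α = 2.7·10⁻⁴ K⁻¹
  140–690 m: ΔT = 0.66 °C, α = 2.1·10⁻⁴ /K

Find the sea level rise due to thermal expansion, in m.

0–140 m: 2.1 × 2.7×10⁻⁴ × 140 = 0.07938 m
140–690 m: 0.66 × 550 × 2.1×10⁻⁴ = 0.07623 m
Δh = 0.07938 + 0.07623 = 0.15561 m ≈ 0.156 m

Δh = 0.156 m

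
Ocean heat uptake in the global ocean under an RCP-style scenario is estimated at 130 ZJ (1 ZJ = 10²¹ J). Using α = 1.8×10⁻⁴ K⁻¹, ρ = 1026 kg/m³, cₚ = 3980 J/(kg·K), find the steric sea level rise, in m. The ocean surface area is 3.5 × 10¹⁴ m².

Per unit area: Q = 130×10²¹ / (3.5×10¹⁴) ≈ 3.714×10⁸ J/m²
Δh = αQ/(ρcₚ) = 1.8×10⁻⁴ × 3.714×10⁸ / (1026 × 3980) ≈ 0.016371 m

0.0164 m of thermosteric rise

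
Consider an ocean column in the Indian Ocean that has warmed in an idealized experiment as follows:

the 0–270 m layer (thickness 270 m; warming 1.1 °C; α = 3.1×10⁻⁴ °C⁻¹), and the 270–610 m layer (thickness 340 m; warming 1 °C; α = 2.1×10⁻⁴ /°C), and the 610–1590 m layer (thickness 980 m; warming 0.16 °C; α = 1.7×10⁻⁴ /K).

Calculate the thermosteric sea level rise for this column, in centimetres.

Layer 1: 1.1 × 270 × 3.1×10⁻⁴ = 0.09207 m
1 × 2.1×10⁻⁴ × 340 = 0.07140 m
0.16 × 980 × 1.7×10⁻⁴ = 0.026656 m
Δh = 0.09207 + 0.07140 + 0.026656 = 0.190126 m ≈ 19.0 cm

Δh ≈ 19.0 cm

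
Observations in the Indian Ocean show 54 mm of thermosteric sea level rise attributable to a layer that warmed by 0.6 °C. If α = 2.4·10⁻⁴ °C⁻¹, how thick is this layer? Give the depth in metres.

about 380 m

H = Δh/(αΔT) = 0.054 / (2.4×10⁻⁴ × 0.6) = 375.0 m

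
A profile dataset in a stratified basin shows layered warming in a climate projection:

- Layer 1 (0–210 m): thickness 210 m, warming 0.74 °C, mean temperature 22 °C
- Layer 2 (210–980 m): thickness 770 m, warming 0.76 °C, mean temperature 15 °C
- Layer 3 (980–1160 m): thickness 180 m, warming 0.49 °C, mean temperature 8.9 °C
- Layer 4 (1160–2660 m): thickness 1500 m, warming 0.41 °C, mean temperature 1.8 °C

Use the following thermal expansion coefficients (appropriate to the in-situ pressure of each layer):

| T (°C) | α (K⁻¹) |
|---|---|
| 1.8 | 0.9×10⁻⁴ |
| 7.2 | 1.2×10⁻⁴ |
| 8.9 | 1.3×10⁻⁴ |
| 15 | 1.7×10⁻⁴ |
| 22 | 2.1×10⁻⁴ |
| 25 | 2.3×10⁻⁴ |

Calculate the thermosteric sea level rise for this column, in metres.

about 0.199 m

Layer 1 at 22 °C → α = 2.1×10⁻⁴ K⁻¹
Layer 2 at 15 °C → α = 1.7×10⁻⁴ K⁻¹
Layer 3 at 8.9 °C → α = 1.3×10⁻⁴ K⁻¹
Layer 4 at 1.8 °C → α = 0.9×10⁻⁴ K⁻¹
0–210 m: 210 × 2.1×10⁻⁴ × 0.74 = 0.032634 m
770 × 0.76 × 1.7×10⁻⁴ = 0.099484 m
980–1160 m: 0.49 × 1.3×10⁻⁴ × 180 = 0.011466 m
1160–2660 m: 0.41 × 1500 × 0.9×10⁻⁴ = 0.05535 m
Δh = 0.032634 + 0.099484 + 0.011466 + 0.05535 = 0.198934 m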